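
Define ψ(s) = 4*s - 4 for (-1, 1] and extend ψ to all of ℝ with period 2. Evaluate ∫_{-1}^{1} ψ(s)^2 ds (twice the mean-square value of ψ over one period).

128/3

∫_{-1}^{1} ψ(s)^2 ds = 128/3.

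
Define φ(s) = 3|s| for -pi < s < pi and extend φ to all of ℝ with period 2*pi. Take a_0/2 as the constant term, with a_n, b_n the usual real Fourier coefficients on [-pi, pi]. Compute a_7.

a_7 = 1/pi ∫_{-pi}^{pi} φ(s) cos(7*s) ds.
φ is even and cos(7*s) is even, so the integrand is even and a_7 = 2/pi ∫_0^{pi} φ(s) cos(7*s) ds.
Integrating by parts (boundary term plus one more integral), an antiderivative of (3*s) cos(7*s) is 3*s*sin(7*s)/7 + 3*cos(7*s)/49; evaluating from 0 to pi: ∫_{0}^{pi} (3*s) cos(7*s) ds = (-3/49) - (3/49) = -6/49.
Hence a_7 = (2/pi)·(-6/49) = -12/(49*pi).

-12/(49*pi)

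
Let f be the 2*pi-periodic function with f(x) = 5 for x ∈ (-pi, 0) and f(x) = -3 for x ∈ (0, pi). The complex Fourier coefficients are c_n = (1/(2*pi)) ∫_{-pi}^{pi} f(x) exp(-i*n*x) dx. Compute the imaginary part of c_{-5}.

-8/(5*pi)

Since f is real-valued, Im(c_{-5}) = -(1/(2*pi)) ∫_{-pi}^{pi} f(x) sin(-5*x) dx = b_{5}/2.
Split the integral at the breakpoints.
Directly, an antiderivative of (5) sin(-5*x) is cos(5*x); evaluating from -pi to 0: ∫_{-pi}^{0} (5) sin(-5*x) dx = (1) - (-1) = 2.
Directly, an antiderivative of (-3) sin(-5*x) is -3*cos(5*x)/5; evaluating from 0 to pi: ∫_{0}^{pi} (-3) sin(-5*x) dx = (3/5) - (-3/5) = 6/5.
So ∫_{-pi}^{pi} f(x) sin(-5*x) dx = 16/5.
Hence Im(c_{-5}) = (-1/(2*pi))·(16/5) = -8/(5*pi).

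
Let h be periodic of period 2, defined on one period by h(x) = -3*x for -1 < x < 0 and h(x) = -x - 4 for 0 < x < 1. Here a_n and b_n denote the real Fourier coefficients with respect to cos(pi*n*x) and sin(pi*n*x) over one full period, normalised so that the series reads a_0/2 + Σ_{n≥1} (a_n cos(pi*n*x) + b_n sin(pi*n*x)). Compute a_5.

a_5 = ∫_{-1}^{1} h(x) cos(5*pi*x) dx.
Split the integral at the breakpoints.
Integrating by parts (boundary term plus one more integral), an antiderivative of (-3*x) cos(5*pi*x) is -3*x*sin(5*pi*x)/(5*pi) - 3*cos(5*pi*x)/(25*pi**2); evaluating from -1 to 0: ∫_{-1}^{0} (-3*x) cos(5*pi*x) dx = (-3/(25*pi**2)) - (3/(25*pi**2)) = -6/(25*pi**2).
Integrating by parts (boundary term plus one more integral), an antiderivative of (-x - 4) cos(5*pi*x) is -x*sin(5*pi*x)/(5*pi) - 4*sin(5*pi*x)/(5*pi) - cos(5*pi*x)/(25*pi**2); evaluating from 0 to 1: ∫_{0}^{1} (-x - 4) cos(5*pi*x) dx = (1/(25*pi**2)) - (-1/(25*pi**2)) = 2/(25*pi**2).
Summing the pieces gives a_5 = -4/(25*pi**2).

-4/(25*pi**2)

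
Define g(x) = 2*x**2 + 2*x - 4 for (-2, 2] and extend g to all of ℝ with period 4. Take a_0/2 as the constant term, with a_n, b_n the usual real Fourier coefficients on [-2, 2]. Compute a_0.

-8/3

a_0 = 1/2 ∫_{-2}^{2} g(x) dx = 1/2 · (-16/3) = -8/3.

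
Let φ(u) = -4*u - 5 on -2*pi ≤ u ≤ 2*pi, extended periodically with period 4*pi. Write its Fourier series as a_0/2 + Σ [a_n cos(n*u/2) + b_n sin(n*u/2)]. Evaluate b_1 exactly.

b_1 = (1/(2*pi)) ∫_{-2*pi}^{2*pi} φ(u) sin(u/2) du.
Integrating by parts (boundary term plus one more integral), an antiderivative of (-4*u - 5) sin(u/2) is 8*u*cos(u/2) - 16*sin(u/2) + 10*cos(u/2); evaluating from -2*pi to 2*pi: ∫_{-2*pi}^{2*pi} (-4*u - 5) sin(u/2) du = (-16*pi - 10) - (-10 + 16*pi) = -32*pi.
Hence b_1 = (1/(2*pi))·(-32*pi) = -16.

-16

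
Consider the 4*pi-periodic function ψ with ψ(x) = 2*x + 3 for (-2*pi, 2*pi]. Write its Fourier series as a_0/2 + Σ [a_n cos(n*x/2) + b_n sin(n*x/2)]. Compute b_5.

b_5 = (1/(2*pi)) ∫_{-2*pi}^{2*pi} ψ(x) sin(5*x/2) dx.
Integrating by parts (boundary term plus one more integral), an antiderivative of (2*x + 3) sin(5*x/2) is -4*x*cos(5*x/2)/5 + 8*sin(5*x/2)/25 - 6*cos(5*x/2)/5; evaluating from -2*pi to 2*pi: ∫_{-2*pi}^{2*pi} (2*x + 3) sin(5*x/2) dx = (6/5 + 8*pi/5) - (6/5 - 8*pi/5) = 16*pi/5.
Hence b_5 = (1/(2*pi))·(16*pi/5) = 8/5.

8/5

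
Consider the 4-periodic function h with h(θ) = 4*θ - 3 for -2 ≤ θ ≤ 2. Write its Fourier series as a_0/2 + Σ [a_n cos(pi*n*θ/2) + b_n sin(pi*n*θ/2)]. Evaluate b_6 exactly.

-8/(3*pi)

b_6 = 1/2 ∫_{-2}^{2} h(θ) sin(3*pi*θ) dθ.
Integrating by parts (boundary term plus one more integral), an antiderivative of (4*θ - 3) sin(3*pi*θ) is -4*θ*cos(3*pi*θ)/(3*pi) + 4*sin(3*pi*θ)/(9*pi**2) + cos(3*pi*θ)/pi; evaluating from -2 to 2: ∫_{-2}^{2} (4*θ - 3) sin(3*pi*θ) dθ = (-5/(3*pi)) - (11/(3*pi)) = -16/(3*pi).
Hence b_6 = (1/2)·(-16/(3*pi)) = -8/(3*pi).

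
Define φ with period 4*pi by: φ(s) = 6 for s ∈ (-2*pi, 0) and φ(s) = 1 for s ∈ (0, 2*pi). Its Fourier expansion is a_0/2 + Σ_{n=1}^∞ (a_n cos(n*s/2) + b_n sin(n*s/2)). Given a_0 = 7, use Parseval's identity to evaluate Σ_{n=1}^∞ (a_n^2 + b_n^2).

Parseval: a_0^2/2 + Σ_{n≥1} (a_n^2+b_n^2) = (1/(2*pi)) ∫_{-2*pi}^{2*pi} φ(s)^2 ds = 37.
Subtract a_0^2/2 = 49/2: Σ (a_n^2+b_n^2) = 25/2.

25/2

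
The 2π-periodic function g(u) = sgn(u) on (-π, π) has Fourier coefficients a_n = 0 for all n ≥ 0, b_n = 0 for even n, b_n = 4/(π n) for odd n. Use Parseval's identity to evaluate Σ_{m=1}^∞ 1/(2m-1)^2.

pi**2/8

Parseval: Σ b_n^2 = (1/π) ∫_{-π}^{π} g(u)^2 du = 2.
Only odd n contribute, with b_n^2 = 16/(π^2 n^2), so Σ_{m≥1} 1/(2m-1)^2 = π^2·(2)/16 = pi**2/8.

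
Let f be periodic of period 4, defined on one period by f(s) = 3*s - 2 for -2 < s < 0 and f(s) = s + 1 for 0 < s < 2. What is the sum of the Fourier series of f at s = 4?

-1/2

s = 4 differs from s = 0 by 1 full period(s), and the series is 4-periodic.
At s = 0 the one-sided limits are f(0^-) = -2 and f(0^+) = 1.
By Dirichlet's theorem the series converges to their average, [(-2) + (1)]/2 = -1/2.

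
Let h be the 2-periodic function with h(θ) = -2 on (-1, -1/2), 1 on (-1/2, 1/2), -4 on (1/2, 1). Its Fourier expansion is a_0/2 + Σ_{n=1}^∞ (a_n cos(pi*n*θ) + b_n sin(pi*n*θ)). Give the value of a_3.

a_3 = ∫_{-1}^{1} h(θ) cos(3*pi*θ) dθ.
Split the integral at the breakpoints.
Directly, an antiderivative of (-2) cos(3*pi*θ) is -2*sin(3*pi*θ)/(3*pi); evaluating from -1 to -1/2: ∫_{-1}^{-1/2} (-2) cos(3*pi*θ) dθ = (-2/(3*pi)) - (0) = -2/(3*pi).
Directly, an antiderivative of (1) cos(3*pi*θ) is sin(3*pi*θ)/(3*pi); evaluating from -1/2 to 1/2: ∫_{-1/2}^{1/2} (1) cos(3*pi*θ) dθ = (-1/(3*pi)) - (1/(3*pi)) = -2/(3*pi).
Directly, an antiderivative of (-4) cos(3*pi*θ) is -4*sin(3*pi*θ)/(3*pi); evaluating from 1/2 to 1: ∫_{1/2}^{1} (-4) cos(3*pi*θ) dθ = (0) - (4/(3*pi)) = -4/(3*pi).
Summing the pieces gives a_3 = -8/(3*pi).

-8/(3*pi)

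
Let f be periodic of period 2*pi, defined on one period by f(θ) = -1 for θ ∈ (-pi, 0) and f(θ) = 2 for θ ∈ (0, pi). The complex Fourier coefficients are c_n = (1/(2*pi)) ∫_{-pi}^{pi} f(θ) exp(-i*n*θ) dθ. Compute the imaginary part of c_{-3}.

Since f is real-valued, Im(c_{-3}) = -(1/(2*pi)) ∫_{-pi}^{pi} f(θ) sin(-3*θ) dθ = b_{3}/2.
Split the integral at the breakpoints.
Directly, an antiderivative of (-1) sin(-3*θ) is -cos(3*θ)/3; evaluating from -pi to 0: ∫_{-pi}^{0} (-1) sin(-3*θ) dθ = (-1/3) - (1/3) = -2/3.
Directly, an antiderivative of (2) sin(-3*θ) is 2*cos(3*θ)/3; evaluating from 0 to pi: ∫_{0}^{pi} (2) sin(-3*θ) dθ = (-2/3) - (2/3) = -4/3.
So ∫_{-pi}^{pi} f(θ) sin(-3*θ) dθ = -2.
Hence Im(c_{-3}) = (-1/(2*pi))·(-2) = 1/pi.

1/pi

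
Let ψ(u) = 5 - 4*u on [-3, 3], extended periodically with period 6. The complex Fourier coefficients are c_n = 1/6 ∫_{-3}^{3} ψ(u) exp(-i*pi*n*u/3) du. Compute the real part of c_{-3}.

0

Since ψ is real-valued, Re(c_{-3}) = 1/6 ∫_{-3}^{3} ψ(u) cos(-pi*u) du = a_{3}/2.
Integrating by parts (boundary term plus one more integral), an antiderivative of (5 - 4*u) cos(-pi*u) is -4*u*sin(pi*u)/pi + 5*sin(pi*u)/pi - 4*cos(pi*u)/pi**2; evaluating from -3 to 3: ∫_{-3}^{3} (5 - 4*u) cos(-pi*u) du = (4/pi**2) - (4/pi**2) = 0.
Hence Re(c_{-3}) = (1/6)·(0) = 0.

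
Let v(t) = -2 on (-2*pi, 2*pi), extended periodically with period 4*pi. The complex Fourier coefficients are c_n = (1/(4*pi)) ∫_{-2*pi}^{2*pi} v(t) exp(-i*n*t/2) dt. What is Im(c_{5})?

0

Since v is real-valued, Im(c_{5}) = -(1/(4*pi)) ∫_{-2*pi}^{2*pi} v(t) sin(5*t/2) dt = -b_{5}/2.
(v is even, so the integrand is odd over a symmetric interval and the integral vanishes.)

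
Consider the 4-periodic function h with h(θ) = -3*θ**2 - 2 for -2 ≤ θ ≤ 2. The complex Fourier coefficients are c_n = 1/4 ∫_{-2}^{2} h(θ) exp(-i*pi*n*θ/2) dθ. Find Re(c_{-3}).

Since h is real-valued, Re(c_{-3}) = 1/4 ∫_{-2}^{2} h(θ) cos(-3*pi*θ/2) dθ = a_{3}/2.
h is even and cos(-3*pi*θ/2) is even, so the integrand is even: ∫_{-2}^{2} h(θ) cos(-3*pi*θ/2) dθ = 2∫_0^{2} h(θ) cos(-3*pi*θ/2) dθ.
Integrating by parts twice (tabular method), an antiderivative of (-3*θ**2 - 2) cos(-3*pi*θ/2) is -2*θ**2*sin(3*pi*θ/2)/pi - 8*θ*cos(3*pi*θ/2)/(3*pi**2) - 4*sin(3*pi*θ/2)/(3*pi) + 16*sin(3*pi*θ/2)/(9*pi**3); evaluating from 0 to 2: ∫_{0}^{2} (-3*θ**2 - 2) cos(-3*pi*θ/2) dθ = (16/(3*pi**2)) - (0) = 16/(3*pi**2).
So ∫_{-2}^{2} h(θ) cos(-3*pi*θ/2) dθ = 32/(3*pi**2).
Hence Re(c_{-3}) = (1/4)·(32/(3*pi**2)) = 8/(3*pi**2).

8/(3*pi**2)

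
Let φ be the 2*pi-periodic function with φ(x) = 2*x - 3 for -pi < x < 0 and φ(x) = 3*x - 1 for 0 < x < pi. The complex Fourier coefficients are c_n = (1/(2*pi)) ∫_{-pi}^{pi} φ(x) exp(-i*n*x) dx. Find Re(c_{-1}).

-1/pi

Since φ is real-valued, Re(c_{-1}) = (1/(2*pi)) ∫_{-pi}^{pi} φ(x) cos(-x) dx = a_{1}/2.
Split the integral at the breakpoints.
Integrating by parts (boundary term plus one more integral), an antiderivative of (2*x - 3) cos(-x) is 2*x*sin(x) - 3*sin(x) + 2*cos(x); evaluating from -pi to 0: ∫_{-pi}^{0} (2*x - 3) cos(-x) dx = (2) - (-2) = 4.
Integrating by parts (boundary term plus one more integral), an antiderivative of (3*x - 1) cos(-x) is 3*x*sin(x) - sin(x) + 3*cos(x); evaluating from 0 to pi: ∫_{0}^{pi} (3*x - 1) cos(-x) dx = (-3) - (3) = -6.
So ∫_{-pi}^{pi} φ(x) cos(-x) dx = -2.
Hence Re(c_{-1}) = (1/(2*pi))·(-2) = -1/pi.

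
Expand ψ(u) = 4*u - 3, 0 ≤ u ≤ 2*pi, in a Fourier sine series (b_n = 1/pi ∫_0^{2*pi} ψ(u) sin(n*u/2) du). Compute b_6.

-8/3

b_6 = 1/pi ∫_0^{2*pi} (4*u - 3) sin(3*u) du.
Integrating by parts (boundary term plus one more integral), an antiderivative of (4*u - 3) sin(3*u) is -4*u*cos(3*u)/3 + 4*sin(3*u)/9 + cos(3*u); evaluating from 0 to 2*pi: ∫_{0}^{2*pi} (4*u - 3) sin(3*u) du = (1 - 8*pi/3) - (1) = -8*pi/3.
Hence b_6 = (1/pi)·(-8*pi/3) = -8/3.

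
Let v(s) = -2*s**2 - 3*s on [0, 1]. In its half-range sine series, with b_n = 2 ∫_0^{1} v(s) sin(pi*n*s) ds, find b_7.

2*(8 - 245*pi**2)/(343*pi**3)

b_7 = 2 ∫_0^{1} (-2*s**2 - 3*s) sin(7*pi*s) ds.
Integrating by parts twice (tabular method), an antiderivative of (-2*s**2 - 3*s) sin(7*pi*s) is 2*s**2*cos(7*pi*s)/(7*pi) - 4*s*sin(7*pi*s)/(49*pi**2) + 3*s*cos(7*pi*s)/(7*pi) - 3*sin(7*pi*s)/(49*pi**2) - 4*cos(7*pi*s)/(343*pi**3); evaluating from 0 to 1: ∫_{0}^{1} (-2*s**2 - 3*s) sin(7*pi*s) ds = ((4 - 245*pi**2)/(343*pi**3)) - (-4/(343*pi**3)) = (8 - 245*pi**2)/(343*pi**3).
Hence b_7 = 2·((8 - 245*pi**2)/(343*pi**3)) = 2*(8 - 245*pi**2)/(343*pi**3).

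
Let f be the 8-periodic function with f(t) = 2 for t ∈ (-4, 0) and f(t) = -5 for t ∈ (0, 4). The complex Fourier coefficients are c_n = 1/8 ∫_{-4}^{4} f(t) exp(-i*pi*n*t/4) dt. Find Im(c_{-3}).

Since f is real-valued, Im(c_{-3}) = -1/8 ∫_{-4}^{4} f(t) sin(-3*pi*t/4) dt = b_{3}/2.
Split the integral at the breakpoints.
Directly, an antiderivative of (2) sin(-3*pi*t/4) is 8*cos(3*pi*t/4)/(3*pi); evaluating from -4 to 0: ∫_{-4}^{0} (2) sin(-3*pi*t/4) dt = (8/(3*pi)) - (-8/(3*pi)) = 16/(3*pi).
Directly, an antiderivative of (-5) sin(-3*pi*t/4) is -20*cos(3*pi*t/4)/(3*pi); evaluating from 0 to 4: ∫_{0}^{4} (-5) sin(-3*pi*t/4) dt = (20/(3*pi)) - (-20/(3*pi)) = 40/(3*pi).
So ∫_{-4}^{4} f(t) sin(-3*pi*t/4) dt = 56/(3*pi).
Hence Im(c_{-3}) = (-1/8)·(56/(3*pi)) = -7/(3*pi).

-7/(3*pi)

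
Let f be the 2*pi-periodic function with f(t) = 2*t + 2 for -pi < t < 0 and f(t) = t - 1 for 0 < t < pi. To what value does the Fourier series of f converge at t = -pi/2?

f is continuous at t = -pi/2 with value 2 - pi, so the series converges to 2 - pi there.

2 - pi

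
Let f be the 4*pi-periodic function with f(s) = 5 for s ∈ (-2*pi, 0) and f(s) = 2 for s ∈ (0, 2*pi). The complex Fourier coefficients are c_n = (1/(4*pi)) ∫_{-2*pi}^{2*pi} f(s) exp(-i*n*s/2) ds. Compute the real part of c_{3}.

0

Since f is real-valued, Re(c_{3}) = (1/(4*pi)) ∫_{-2*pi}^{2*pi} f(s) cos(3*s/2) ds = a_{3}/2.
Split the integral at the breakpoints.
Directly, an antiderivative of (5) cos(3*s/2) is 10*sin(3*s/2)/3; evaluating from -2*pi to 0: ∫_{-2*pi}^{0} (5) cos(3*s/2) ds = (0) - (0) = 0.
Directly, an antiderivative of (2) cos(3*s/2) is 4*sin(3*s/2)/3; evaluating from 0 to 2*pi: ∫_{0}^{2*pi} (2) cos(3*s/2) ds = (0) - (0) = 0.
So ∫_{-2*pi}^{2*pi} f(s) cos(3*s/2) ds = 0.
Hence Re(c_{3}) = (1/(4*pi))·(0) = 0.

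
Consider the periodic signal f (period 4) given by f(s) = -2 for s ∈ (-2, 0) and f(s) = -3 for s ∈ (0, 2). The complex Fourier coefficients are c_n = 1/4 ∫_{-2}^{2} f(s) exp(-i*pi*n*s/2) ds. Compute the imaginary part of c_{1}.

1/pi

Since f is real-valued, Im(c_{1}) = -1/4 ∫_{-2}^{2} f(s) sin(pi*s/2) ds = -b_{1}/2.
Split the integral at the breakpoints.
Directly, an antiderivative of (-2) sin(pi*s/2) is 4*cos(pi*s/2)/pi; evaluating from -2 to 0: ∫_{-2}^{0} (-2) sin(pi*s/2) ds = (4/pi) - (-4/pi) = 8/pi.
Directly, an antiderivative of (-3) sin(pi*s/2) is 6*cos(pi*s/2)/pi; evaluating from 0 to 2: ∫_{0}^{2} (-3) sin(pi*s/2) ds = (-6/pi) - (6/pi) = -12/pi.
So ∫_{-2}^{2} f(s) sin(pi*s/2) ds = -4/pi.
Hence Im(c_{1}) = (-1/4)·(-4/pi) = 1/pi.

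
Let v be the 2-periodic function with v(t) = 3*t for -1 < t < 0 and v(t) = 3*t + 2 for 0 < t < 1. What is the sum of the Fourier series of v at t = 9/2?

7/2

t = 9/2 differs from t = 1/2 by 2 full period(s), and the series is 2-periodic.
v is continuous at t = 1/2 with value 7/2, so the series converges to 7/2 there.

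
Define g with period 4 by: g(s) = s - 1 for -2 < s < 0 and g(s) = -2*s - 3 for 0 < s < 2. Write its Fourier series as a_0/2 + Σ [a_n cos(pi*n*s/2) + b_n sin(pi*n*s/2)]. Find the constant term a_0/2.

a_0 = 1/2 ∫_{-2}^{2} g(s) ds = 1/2 · (-14) = -7.
So the constant term a_0/2 = -7/2.

-7/2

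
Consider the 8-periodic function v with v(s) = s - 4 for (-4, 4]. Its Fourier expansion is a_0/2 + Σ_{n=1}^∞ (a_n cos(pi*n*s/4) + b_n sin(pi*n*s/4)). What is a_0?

-8

a_0 = 1/4 ∫_{-4}^{4} v(s) ds = 1/4 · (-32) = -8.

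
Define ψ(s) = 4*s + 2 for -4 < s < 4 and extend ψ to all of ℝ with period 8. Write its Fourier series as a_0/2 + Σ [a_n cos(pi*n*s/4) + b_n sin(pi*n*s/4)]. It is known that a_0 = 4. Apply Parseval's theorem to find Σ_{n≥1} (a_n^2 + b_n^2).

512/3

Parseval: a_0^2/2 + Σ_{n≥1} (a_n^2+b_n^2) = 1/4 ∫_{-4}^{4} ψ(s)^2 ds = 536/3.
Subtract a_0^2/2 = 8: Σ (a_n^2+b_n^2) = 512/3.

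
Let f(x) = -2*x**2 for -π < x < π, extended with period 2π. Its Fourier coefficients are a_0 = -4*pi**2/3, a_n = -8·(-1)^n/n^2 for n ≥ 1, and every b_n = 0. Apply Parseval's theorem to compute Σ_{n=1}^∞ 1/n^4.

Parseval: a_0^2/2 + Σ a_n^2 = (1/π) ∫_{-π}^{π} f(x)^2 dx = 8*pi**4/5.
Subtract a_0^2/2 = 8*pi**4/9: Σ a_n^2 = 32*pi**4/45.
Since a_n^2 = 64/n^4, Σ 1/n^4 = pi**4/90.

pi**4/90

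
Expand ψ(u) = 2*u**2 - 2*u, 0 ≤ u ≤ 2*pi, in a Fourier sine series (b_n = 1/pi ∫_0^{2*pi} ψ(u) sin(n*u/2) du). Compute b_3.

b_3 = 1/pi ∫_0^{2*pi} (2*u**2 - 2*u) sin(3*u/2) du.
Integrating by parts twice (tabular method), an antiderivative of (2*u**2 - 2*u) sin(3*u/2) is -4*u**2*cos(3*u/2)/3 + 16*u*sin(3*u/2)/9 + 4*u*cos(3*u/2)/3 - 8*sin(3*u/2)/9 + 32*cos(3*u/2)/27; evaluating from 0 to 2*pi: ∫_{0}^{2*pi} (2*u**2 - 2*u) sin(3*u/2) du = (-8*pi/3 - 32/27 + 16*pi**2/3) - (32/27) = -8*pi/3 - 64/27 + 16*pi**2/3.
Hence b_3 = (1/pi)·(-8*pi/3 - 64/27 + 16*pi**2/3) = 8*(-9*pi - 8 + 18*pi**2)/(27*pi).

8*(-9*pi - 8 + 18*pi**2)/(27*pi)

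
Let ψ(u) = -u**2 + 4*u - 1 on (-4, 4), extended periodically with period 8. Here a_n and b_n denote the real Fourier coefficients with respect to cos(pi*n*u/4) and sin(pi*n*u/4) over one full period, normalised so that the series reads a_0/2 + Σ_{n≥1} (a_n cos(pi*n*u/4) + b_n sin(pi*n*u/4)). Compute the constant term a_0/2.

-19/3

a_0 = 1/4 ∫_{-4}^{4} ψ(u) du = 1/4 · (-152/3) = -38/3.
So the constant term a_0/2 = -19/3.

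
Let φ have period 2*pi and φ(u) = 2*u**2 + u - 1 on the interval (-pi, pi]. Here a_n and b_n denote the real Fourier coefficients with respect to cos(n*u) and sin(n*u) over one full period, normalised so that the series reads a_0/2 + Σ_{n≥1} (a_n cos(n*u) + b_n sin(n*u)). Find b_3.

2/3

b_3 = 1/pi ∫_{-pi}^{pi} φ(u) sin(3*u) du.
Integrating by parts twice (tabular method), an antiderivative of (2*u**2 + u - 1) sin(3*u) is -2*u**2*cos(3*u)/3 + 4*u*sin(3*u)/9 - u*cos(3*u)/3 + sin(3*u)/9 + 13*cos(3*u)/27; evaluating from -pi to pi: ∫_{-pi}^{pi} (2*u**2 + u - 1) sin(3*u) du = (-13/27 + pi/3 + 2*pi**2/3) - (-pi/3 - 13/27 + 2*pi**2/3) = 2*pi/3.
Hence b_3 = (1/pi)·(2*pi/3) = 2/3.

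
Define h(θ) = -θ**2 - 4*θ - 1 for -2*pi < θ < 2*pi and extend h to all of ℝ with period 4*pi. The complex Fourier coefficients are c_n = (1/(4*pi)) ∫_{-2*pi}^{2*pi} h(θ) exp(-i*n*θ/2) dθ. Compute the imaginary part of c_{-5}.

-8/5

Since h is real-valued, Im(c_{-5}) = -(1/(4*pi)) ∫_{-2*pi}^{2*pi} h(θ) sin(-5*θ/2) dθ = b_{5}/2.
Integrating by parts twice (tabular method), an antiderivative of (-θ**2 - 4*θ - 1) sin(-5*θ/2) is -2*θ**2*cos(5*θ/2)/5 + 8*θ*sin(5*θ/2)/25 - 8*θ*cos(5*θ/2)/5 + 16*sin(5*θ/2)/25 - 34*cos(5*θ/2)/125; evaluating from -2*pi to 2*pi: ∫_{-2*pi}^{2*pi} (-θ**2 - 4*θ - 1) sin(-5*θ/2) dθ = (34/125 + 16*pi/5 + 8*pi**2/5) - (-16*pi/5 + 34/125 + 8*pi**2/5) = 32*pi/5.
Hence Im(c_{-5}) = (-1/(4*pi))·(32*pi/5) = -8/5.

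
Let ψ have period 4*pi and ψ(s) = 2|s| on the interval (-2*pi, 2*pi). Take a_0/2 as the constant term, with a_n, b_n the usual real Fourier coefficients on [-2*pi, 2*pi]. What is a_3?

-16/(9*pi)

a_3 = (1/(2*pi)) ∫_{-2*pi}^{2*pi} ψ(s) cos(3*s/2) ds.
ψ is even and cos(3*s/2) is even, so the integrand is even and a_3 = 1/pi ∫_0^{2*pi} ψ(s) cos(3*s/2) ds.
Integrating by parts (boundary term plus one more integral), an antiderivative of (2*s) cos(3*s/2) is 4*s*sin(3*s/2)/3 + 8*cos(3*s/2)/9; evaluating from 0 to 2*pi: ∫_{0}^{2*pi} (2*s) cos(3*s/2) ds = (-8/9) - (8/9) = -16/9.
Hence a_3 = (1/pi)·(-16/9) = -16/(9*pi).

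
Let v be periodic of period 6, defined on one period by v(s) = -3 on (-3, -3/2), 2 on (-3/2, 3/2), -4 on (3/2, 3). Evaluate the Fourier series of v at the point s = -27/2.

s = -27/2 differs from s = -3/2 by -2 full period(s), and the series is 6-periodic.
At s = -3/2 the one-sided limits are v(-3/2^-) = -3 and v(-3/2^+) = 2.
By Dirichlet's theorem the series converges to their average, [(-3) + (2)]/2 = -1/2.

-1/2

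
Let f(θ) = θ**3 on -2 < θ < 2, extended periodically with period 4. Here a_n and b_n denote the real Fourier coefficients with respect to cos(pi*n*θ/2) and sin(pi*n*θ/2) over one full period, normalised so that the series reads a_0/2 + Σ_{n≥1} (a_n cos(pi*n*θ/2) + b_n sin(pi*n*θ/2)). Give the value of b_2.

b_2 = 1/2 ∫_{-2}^{2} f(θ) sin(pi*θ) dθ.
f is odd and sin(pi*θ) is odd, so the integrand is even and b_2 = ∫_0^{2} f(θ) sin(pi*θ) dθ.
Integrating by parts three times (tabular method), an antiderivative of (θ**3) sin(pi*θ) is -θ**3*cos(pi*θ)/pi + 3*θ**2*sin(pi*θ)/pi**2 + 6*θ*cos(pi*θ)/pi**3 - 6*sin(pi*θ)/pi**4; evaluating from 0 to 2: ∫_{0}^{2} (θ**3) sin(pi*θ) dθ = (-8/pi + 12/pi**3) - (0) = -8/pi + 12/pi**3.
Hence b_2 = -8/pi + 12/pi**3.

-8/pi + 12/pi**3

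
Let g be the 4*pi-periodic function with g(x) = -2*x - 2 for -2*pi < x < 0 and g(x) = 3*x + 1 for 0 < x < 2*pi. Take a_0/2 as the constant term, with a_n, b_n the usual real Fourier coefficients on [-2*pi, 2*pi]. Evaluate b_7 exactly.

2*(3 + pi)/(7*pi)

b_7 = (1/(2*pi)) ∫_{-2*pi}^{2*pi} g(x) sin(7*x/2) dx.
Split the integral at the breakpoints.
Integrating by parts (boundary term plus one more integral), an antiderivative of (-2*x - 2) sin(7*x/2) is 4*x*cos(7*x/2)/7 - 8*sin(7*x/2)/49 + 4*cos(7*x/2)/7; evaluating from -2*pi to 0: ∫_{-2*pi}^{0} (-2*x - 2) sin(7*x/2) dx = (4/7) - (-4/7 + 8*pi/7) = 8/7 - 8*pi/7.
Integrating by parts (boundary term plus one more integral), an antiderivative of (3*x + 1) sin(7*x/2) is -6*x*cos(7*x/2)/7 + 12*sin(7*x/2)/49 - 2*cos(7*x/2)/7; evaluating from 0 to 2*pi: ∫_{0}^{2*pi} (3*x + 1) sin(7*x/2) dx = (2/7 + 12*pi/7) - (-2/7) = 4/7 + 12*pi/7.
Summing the pieces and multiplying by (1/(2*pi)) gives b_7 = 2*(3 + pi)/(7*pi).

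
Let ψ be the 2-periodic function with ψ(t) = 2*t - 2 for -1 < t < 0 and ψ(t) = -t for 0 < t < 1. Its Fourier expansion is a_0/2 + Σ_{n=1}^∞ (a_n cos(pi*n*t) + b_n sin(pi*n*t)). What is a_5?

6/(25*pi**2)

a_5 = ∫_{-1}^{1} ψ(t) cos(5*pi*t) dt.
Split the integral at the breakpoints.
Integrating by parts (boundary term plus one more integral), an antiderivative of (2*t - 2) cos(5*pi*t) is 2*t*sin(5*pi*t)/(5*pi) - 2*sin(5*pi*t)/(5*pi) + 2*cos(5*pi*t)/(25*pi**2); evaluating from -1 to 0: ∫_{-1}^{0} (2*t - 2) cos(5*pi*t) dt = (2/(25*pi**2)) - (-2/(25*pi**2)) = 4/(25*pi**2).
Integrating by parts (boundary term plus one more integral), an antiderivative of (-t) cos(5*pi*t) is -t*sin(5*pi*t)/(5*pi) - cos(5*pi*t)/(25*pi**2); evaluating from 0 to 1: ∫_{0}^{1} (-t) cos(5*pi*t) dt = (1/(25*pi**2)) - (-1/(25*pi**2)) = 2/(25*pi**2).
Summing the pieces gives a_5 = 6/(25*pi**2).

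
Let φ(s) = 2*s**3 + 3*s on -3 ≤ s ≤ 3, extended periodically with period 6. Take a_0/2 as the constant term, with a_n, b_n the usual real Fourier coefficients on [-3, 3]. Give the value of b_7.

b_7 = 1/3 ∫_{-3}^{3} φ(s) sin(7*pi*s/3) ds.
φ is odd and sin(7*pi*s/3) is odd, so the integrand is even and b_7 = 2/3 ∫_0^{3} φ(s) sin(7*pi*s/3) ds.
Integrating by parts three times (tabular method), an antiderivative of (2*s**3 + 3*s) sin(7*pi*s/3) is -6*s**3*cos(7*pi*s/3)/(7*pi) + 54*s**2*sin(7*pi*s/3)/(49*pi**2) - 9*s*cos(7*pi*s/3)/(7*pi) + 324*s*cos(7*pi*s/3)/(343*pi**3) - 972*sin(7*pi*s/3)/(2401*pi**4) + 27*sin(7*pi*s/3)/(49*pi**2); evaluating from 0 to 3: ∫_{0}^{3} (2*s**3 + 3*s) sin(7*pi*s/3) ds = (-972/(343*pi**3) + 27/pi) - (0) = -972/(343*pi**3) + 27/pi.
Hence b_7 = (2/3)·(-972/(343*pi**3) + 27/pi) = -648/(343*pi**3) + 18/pi.

-648/(343*pi**3) + 18/pi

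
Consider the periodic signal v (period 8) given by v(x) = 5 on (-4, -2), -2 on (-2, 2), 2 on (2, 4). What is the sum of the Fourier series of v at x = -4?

7/2

At x = -4 the one-sided limits are v(-4^-) = 2 and v(-4^+) = 5.
By Dirichlet's theorem the series converges to their average, [(2) + (5)]/2 = 7/2.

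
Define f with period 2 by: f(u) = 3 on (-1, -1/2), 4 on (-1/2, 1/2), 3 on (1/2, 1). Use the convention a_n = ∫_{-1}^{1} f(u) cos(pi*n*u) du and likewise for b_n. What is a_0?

7

a_0 = ∫_{-1}^{1} f(u) du = 7.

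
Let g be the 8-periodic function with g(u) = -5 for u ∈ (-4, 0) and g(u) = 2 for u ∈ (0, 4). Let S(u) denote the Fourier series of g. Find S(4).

-3/2

u = 4 differs from u = -4 by 1 full period(s), and the series is 8-periodic.
At u = -4 the one-sided limits are g(-4^-) = 2 and g(-4^+) = -5.
By Dirichlet's theorem the series converges to their average, [(2) + (-5)]/2 = -3/2.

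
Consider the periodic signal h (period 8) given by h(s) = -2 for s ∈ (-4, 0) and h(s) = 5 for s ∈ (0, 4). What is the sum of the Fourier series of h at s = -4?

s = -4 differs from s = 4 by -1 full period(s), and the series is 8-periodic.
At s = 4 the one-sided limits are h(4^-) = 5 and h(4^+) = -2.
By Dirichlet's theorem the series converges to their average, [(5) + (-2)]/2 = 3/2.

3/2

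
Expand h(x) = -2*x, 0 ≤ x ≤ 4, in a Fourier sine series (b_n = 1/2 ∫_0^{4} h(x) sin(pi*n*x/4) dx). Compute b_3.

b_3 = 1/2 ∫_0^{4} (-2*x) sin(3*pi*x/4) dx.
Integrating by parts (boundary term plus one more integral), an antiderivative of (-2*x) sin(3*pi*x/4) is 8*x*cos(3*pi*x/4)/(3*pi) - 32*sin(3*pi*x/4)/(9*pi**2); evaluating from 0 to 4: ∫_{0}^{4} (-2*x) sin(3*pi*x/4) dx = (-32/(3*pi)) - (0) = -32/(3*pi).
Hence b_3 = (1/2)·(-32/(3*pi)) = -16/(3*pi).

-16/(3*pi)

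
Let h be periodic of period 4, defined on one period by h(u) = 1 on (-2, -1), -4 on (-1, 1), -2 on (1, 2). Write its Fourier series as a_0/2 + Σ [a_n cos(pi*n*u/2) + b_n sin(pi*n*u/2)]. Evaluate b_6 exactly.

1/pi

b_6 = 1/2 ∫_{-2}^{2} h(u) sin(3*pi*u) du.
Split the integral at the breakpoints.
Directly, an antiderivative of (1) sin(3*pi*u) is -cos(3*pi*u)/(3*pi); evaluating from -2 to -1: ∫_{-2}^{-1} (1) sin(3*pi*u) du = (1/(3*pi)) - (-1/(3*pi)) = 2/(3*pi).
Directly, an antiderivative of (-4) sin(3*pi*u) is 4*cos(3*pi*u)/(3*pi); evaluating from -1 to 1: ∫_{-1}^{1} (-4) sin(3*pi*u) du = (-4/(3*pi)) - (-4/(3*pi)) = 0.
Directly, an antiderivative of (-2) sin(3*pi*u) is 2*cos(3*pi*u)/(3*pi); evaluating from 1 to 2: ∫_{1}^{2} (-2) sin(3*pi*u) du = (2/(3*pi)) - (-2/(3*pi)) = 4/(3*pi).
Summing the pieces and multiplying by (1/2) gives b_6 = 1/pi.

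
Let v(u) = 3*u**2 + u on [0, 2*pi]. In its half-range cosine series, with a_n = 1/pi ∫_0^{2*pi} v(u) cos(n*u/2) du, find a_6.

4/3

a_6 = 1/pi ∫_0^{2*pi} (3*u**2 + u) cos(3*u) du.
Integrating by parts twice (tabular method), an antiderivative of (3*u**2 + u) cos(3*u) is u**2*sin(3*u) + u*sin(3*u)/3 + 2*u*cos(3*u)/3 - 2*sin(3*u)/9 + cos(3*u)/9; evaluating from 0 to 2*pi: ∫_{0}^{2*pi} (3*u**2 + u) cos(3*u) du = (1/9 + 4*pi/3) - (1/9) = 4*pi/3.
Hence a_6 = (1/pi)·(4*pi/3) = 4/3.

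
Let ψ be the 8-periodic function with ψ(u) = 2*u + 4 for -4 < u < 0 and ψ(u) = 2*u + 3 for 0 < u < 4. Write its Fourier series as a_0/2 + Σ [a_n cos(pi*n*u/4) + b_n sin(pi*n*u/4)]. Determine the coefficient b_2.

-8/pi

b_2 = 1/4 ∫_{-4}^{4} ψ(u) sin(pi*u/2) du.
Split the integral at the breakpoints.
Integrating by parts (boundary term plus one more integral), an antiderivative of (2*u + 4) sin(pi*u/2) is -4*u*cos(pi*u/2)/pi + 8*sin(pi*u/2)/pi**2 - 8*cos(pi*u/2)/pi; evaluating from -4 to 0: ∫_{-4}^{0} (2*u + 4) sin(pi*u/2) du = (-8/pi) - (8/pi) = -16/pi.
Integrating by parts (boundary term plus one more integral), an antiderivative of (2*u + 3) sin(pi*u/2) is -4*u*cos(pi*u/2)/pi + 8*sin(pi*u/2)/pi**2 - 6*cos(pi*u/2)/pi; evaluating from 0 to 4: ∫_{0}^{4} (2*u + 3) sin(pi*u/2) du = (-22/pi) - (-6/pi) = -16/pi.
Summing the pieces and multiplying by (1/4) gives b_2 = -8/pi.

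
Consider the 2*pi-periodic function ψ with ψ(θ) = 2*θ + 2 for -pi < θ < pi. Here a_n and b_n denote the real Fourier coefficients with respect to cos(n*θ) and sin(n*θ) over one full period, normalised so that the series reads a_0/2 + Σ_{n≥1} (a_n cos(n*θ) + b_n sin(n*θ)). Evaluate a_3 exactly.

a_3 = 1/pi ∫_{-pi}^{pi} ψ(θ) cos(3*θ) dθ.
Integrating by parts (boundary term plus one more integral), an antiderivative of (2*θ + 2) cos(3*θ) is 2*θ*sin(3*θ)/3 + 2*sin(3*θ)/3 + 2*cos(3*θ)/9; evaluating from -pi to pi: ∫_{-pi}^{pi} (2*θ + 2) cos(3*θ) dθ = (-2/9) - (-2/9) = 0.
Hence a_3 = (1/pi)·(0) = 0.

0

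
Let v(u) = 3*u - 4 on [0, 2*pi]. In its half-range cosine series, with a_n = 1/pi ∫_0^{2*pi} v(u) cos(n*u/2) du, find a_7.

-24/(49*pi)

a_7 = 1/pi ∫_0^{2*pi} (3*u - 4) cos(7*u/2) du.
Integrating by parts (boundary term plus one more integral), an antiderivative of (3*u - 4) cos(7*u/2) is 6*u*sin(7*u/2)/7 - 8*sin(7*u/2)/7 + 12*cos(7*u/2)/49; evaluating from 0 to 2*pi: ∫_{0}^{2*pi} (3*u - 4) cos(7*u/2) du = (-12/49) - (12/49) = -24/49.
Hence a_7 = (1/pi)·(-24/49) = -24/(49*pi).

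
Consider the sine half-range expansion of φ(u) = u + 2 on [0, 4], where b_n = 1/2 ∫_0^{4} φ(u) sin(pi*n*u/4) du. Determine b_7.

b_7 = 1/2 ∫_0^{4} (u + 2) sin(7*pi*u/4) du.
Integrating by parts (boundary term plus one more integral), an antiderivative of (u + 2) sin(7*pi*u/4) is -4*u*cos(7*pi*u/4)/(7*pi) + 16*sin(7*pi*u/4)/(49*pi**2) - 8*cos(7*pi*u/4)/(7*pi); evaluating from 0 to 4: ∫_{0}^{4} (u + 2) sin(7*pi*u/4) du = (24/(7*pi)) - (-8/(7*pi)) = 32/(7*pi).
Hence b_7 = (1/2)·(32/(7*pi)) = 16/(7*pi).

16/(7*pi)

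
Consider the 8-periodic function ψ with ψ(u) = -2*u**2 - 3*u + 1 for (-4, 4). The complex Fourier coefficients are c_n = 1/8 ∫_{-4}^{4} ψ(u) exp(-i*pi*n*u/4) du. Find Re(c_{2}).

Since ψ is real-valued, Re(c_{2}) = 1/8 ∫_{-4}^{4} ψ(u) cos(pi*u/2) du = a_{2}/2.
Integrating by parts twice (tabular method), an antiderivative of (-2*u**2 - 3*u + 1) cos(pi*u/2) is -4*u**2*sin(pi*u/2)/pi - 6*u*sin(pi*u/2)/pi - 16*u*cos(pi*u/2)/pi**2 + 2*sin(pi*u/2)/pi + 32*sin(pi*u/2)/pi**3 - 12*cos(pi*u/2)/pi**2; evaluating from -4 to 4: ∫_{-4}^{4} (-2*u**2 - 3*u + 1) cos(pi*u/2) du = (-76/pi**2) - (52/pi**2) = -128/pi**2.
Hence Re(c_{2}) = (1/8)·(-128/pi**2) = -16/pi**2.

-16/pi**2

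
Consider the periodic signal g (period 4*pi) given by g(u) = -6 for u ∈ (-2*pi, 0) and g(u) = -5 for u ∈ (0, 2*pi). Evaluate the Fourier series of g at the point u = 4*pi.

-11/2

u = 4*pi differs from u = 0 by 1 full period(s), and the series is 4*pi-periodic.
At u = 0 the one-sided limits are g(0^-) = -6 and g(0^+) = -5.
By Dirichlet's theorem the series converges to their average, [(-6) + (-5)]/2 = -11/2.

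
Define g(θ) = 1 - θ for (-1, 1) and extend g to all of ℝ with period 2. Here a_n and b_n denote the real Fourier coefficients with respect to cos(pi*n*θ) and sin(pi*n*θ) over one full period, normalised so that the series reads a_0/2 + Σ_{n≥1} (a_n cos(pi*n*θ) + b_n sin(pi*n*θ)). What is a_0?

2

a_0 = ∫_{-1}^{1} g(θ) dθ = 2.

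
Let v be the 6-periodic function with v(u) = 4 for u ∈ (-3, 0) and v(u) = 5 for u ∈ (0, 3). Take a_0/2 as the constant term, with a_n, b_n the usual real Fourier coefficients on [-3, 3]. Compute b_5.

b_5 = 1/3 ∫_{-3}^{3} v(u) sin(5*pi*u/3) du.
Split the integral at the breakpoints.
Directly, an antiderivative of (4) sin(5*pi*u/3) is -12*cos(5*pi*u/3)/(5*pi); evaluating from -3 to 0: ∫_{-3}^{0} (4) sin(5*pi*u/3) du = (-12/(5*pi)) - (12/(5*pi)) = -24/(5*pi).
Directly, an antiderivative of (5) sin(5*pi*u/3) is -3*cos(5*pi*u/3)/pi; evaluating from 0 to 3: ∫_{0}^{3} (5) sin(5*pi*u/3) du = (3/pi) - (-3/pi) = 6/pi.
Summing the pieces and multiplying by (1/3) gives b_5 = 2/(5*pi).

2/(5*pi)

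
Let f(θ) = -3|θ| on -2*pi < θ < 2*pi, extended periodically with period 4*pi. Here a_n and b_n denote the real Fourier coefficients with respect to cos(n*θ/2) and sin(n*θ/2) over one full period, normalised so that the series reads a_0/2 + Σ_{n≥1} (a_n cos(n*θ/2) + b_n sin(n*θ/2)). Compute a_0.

a_0 = (1/(2*pi)) ∫_{-2*pi}^{2*pi} f(θ) dθ = (1/(2*pi)) · (-12*pi**2) = -6*pi.

-6*pi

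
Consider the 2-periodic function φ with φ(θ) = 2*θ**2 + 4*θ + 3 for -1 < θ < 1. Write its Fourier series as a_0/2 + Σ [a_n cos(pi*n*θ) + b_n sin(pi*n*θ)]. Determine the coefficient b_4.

b_4 = ∫_{-1}^{1} φ(θ) sin(4*pi*θ) dθ.
Integrating by parts twice (tabular method), an antiderivative of (2*θ**2 + 4*θ + 3) sin(4*pi*θ) is -θ**2*cos(4*pi*θ)/(2*pi) + θ*sin(4*pi*θ)/(4*pi**2) - θ*cos(4*pi*θ)/pi + sin(4*pi*θ)/(4*pi**2) - 3*cos(4*pi*θ)/(4*pi) + cos(4*pi*θ)/(16*pi**3); evaluating from -1 to 1: ∫_{-1}^{1} (2*θ**2 + 4*θ + 3) sin(4*pi*θ) dθ = ((1 - 36*pi**2)/(16*pi**3)) - ((1 - 4*pi**2)/(16*pi**3)) = -2/pi.
Hence b_4 = -2/pi.

-2/pi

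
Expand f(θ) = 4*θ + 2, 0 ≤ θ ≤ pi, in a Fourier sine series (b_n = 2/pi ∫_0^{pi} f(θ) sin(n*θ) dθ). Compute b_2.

-4

b_2 = 2/pi ∫_0^{pi} (4*θ + 2) sin(2*θ) dθ.
Integrating by parts (boundary term plus one more integral), an antiderivative of (4*θ + 2) sin(2*θ) is -2*θ*cos(2*θ) + sin(2*θ) - cos(2*θ); evaluating from 0 to pi: ∫_{0}^{pi} (4*θ + 2) sin(2*θ) dθ = (-2*pi - 1) - (-1) = -2*pi.
Hence b_2 = (2/pi)·(-2*pi) = -4.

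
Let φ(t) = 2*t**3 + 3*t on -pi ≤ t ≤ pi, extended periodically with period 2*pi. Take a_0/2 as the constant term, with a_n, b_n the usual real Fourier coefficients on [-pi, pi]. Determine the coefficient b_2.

-2*pi**2

b_2 = 1/pi ∫_{-pi}^{pi} φ(t) sin(2*t) dt.
φ is odd and sin(2*t) is odd, so the integrand is even and b_2 = 2/pi ∫_0^{pi} φ(t) sin(2*t) dt.
Integrating by parts three times (tabular method), an antiderivative of (2*t**3 + 3*t) sin(2*t) is -t**3*cos(2*t) + 3*t**2*sin(2*t)/2; evaluating from 0 to pi: ∫_{0}^{pi} (2*t**3 + 3*t) sin(2*t) dt = (-pi**3) - (0) = -pi**3.
Hence b_2 = (2/pi)·(-pi**3) = -2*pi**2.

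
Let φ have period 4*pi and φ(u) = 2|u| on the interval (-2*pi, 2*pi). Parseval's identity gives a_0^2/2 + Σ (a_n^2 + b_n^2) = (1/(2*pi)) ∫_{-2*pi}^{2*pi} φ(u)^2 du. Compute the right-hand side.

32*pi**2/3

(1/(2*pi)) ∫_{-2*pi}^{2*pi} φ(u)^2 du = (1/(2*pi)) · (64*pi**3/3) = 32*pi**2/3.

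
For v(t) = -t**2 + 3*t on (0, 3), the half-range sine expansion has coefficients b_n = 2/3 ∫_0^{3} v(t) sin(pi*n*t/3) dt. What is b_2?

b_2 = 2/3 ∫_0^{3} (-t**2 + 3*t) sin(2*pi*t/3) dt.
Integrating by parts twice (tabular method), an antiderivative of (-t**2 + 3*t) sin(2*pi*t/3) is 3*t**2*cos(2*pi*t/3)/(2*pi) - 9*t*sin(2*pi*t/3)/(2*pi**2) - 9*t*cos(2*pi*t/3)/(2*pi) + 27*sin(2*pi*t/3)/(4*pi**2) - 27*cos(2*pi*t/3)/(4*pi**3); evaluating from 0 to 3: ∫_{0}^{3} (-t**2 + 3*t) sin(2*pi*t/3) dt = (-27/(4*pi**3)) - (-27/(4*pi**3)) = 0.
Hence b_2 = (2/3)·(0) = 0.

0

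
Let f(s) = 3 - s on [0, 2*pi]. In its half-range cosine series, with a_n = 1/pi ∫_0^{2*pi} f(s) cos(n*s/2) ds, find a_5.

8/(25*pi)

a_5 = 1/pi ∫_0^{2*pi} (3 - s) cos(5*s/2) ds.
Integrating by parts (boundary term plus one more integral), an antiderivative of (3 - s) cos(5*s/2) is -2*s*sin(5*s/2)/5 + 6*sin(5*s/2)/5 - 4*cos(5*s/2)/25; evaluating from 0 to 2*pi: ∫_{0}^{2*pi} (3 - s) cos(5*s/2) ds = (4/25) - (-4/25) = 8/25.
Hence a_5 = (1/pi)·(8/25) = 8/(25*pi).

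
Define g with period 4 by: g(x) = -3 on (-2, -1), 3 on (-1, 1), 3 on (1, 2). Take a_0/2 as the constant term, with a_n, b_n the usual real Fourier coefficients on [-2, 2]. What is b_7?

b_7 = 1/2 ∫_{-2}^{2} g(x) sin(7*pi*x/2) dx.
Split the integral at the breakpoints.
Directly, an antiderivative of (-3) sin(7*pi*x/2) is 6*cos(7*pi*x/2)/(7*pi); evaluating from -2 to -1: ∫_{-2}^{-1} (-3) sin(7*pi*x/2) dx = (0) - (-6/(7*pi)) = 6/(7*pi).
Directly, an antiderivative of (3) sin(7*pi*x/2) is -6*cos(7*pi*x/2)/(7*pi); evaluating from -1 to 1: ∫_{-1}^{1} (3) sin(7*pi*x/2) dx = (0) - (0) = 0.
Directly, an antiderivative of (3) sin(7*pi*x/2) is -6*cos(7*pi*x/2)/(7*pi); evaluating from 1 to 2: ∫_{1}^{2} (3) sin(7*pi*x/2) dx = (6/(7*pi)) - (0) = 6/(7*pi).
Summing the pieces and multiplying by (1/2) gives b_7 = 6/(7*pi).

6/(7*pi)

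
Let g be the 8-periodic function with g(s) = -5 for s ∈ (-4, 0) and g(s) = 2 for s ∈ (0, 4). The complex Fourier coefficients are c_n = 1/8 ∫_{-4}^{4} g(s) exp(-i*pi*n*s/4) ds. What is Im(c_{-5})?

7/(5*pi)

Since g is real-valued, Im(c_{-5}) = -1/8 ∫_{-4}^{4} g(s) sin(-5*pi*s/4) ds = b_{5}/2.
Split the integral at the breakpoints.
Directly, an antiderivative of (-5) sin(-5*pi*s/4) is -4*cos(5*pi*s/4)/pi; evaluating from -4 to 0: ∫_{-4}^{0} (-5) sin(-5*pi*s/4) ds = (-4/pi) - (4/pi) = -8/pi.
Directly, an antiderivative of (2) sin(-5*pi*s/4) is 8*cos(5*pi*s/4)/(5*pi); evaluating from 0 to 4: ∫_{0}^{4} (2) sin(-5*pi*s/4) ds = (-8/(5*pi)) - (8/(5*pi)) = -16/(5*pi).
So ∫_{-4}^{4} g(s) sin(-5*pi*s/4) ds = -56/(5*pi).
Hence Im(c_{-5}) = (-1/8)·(-56/(5*pi)) = 7/(5*pi).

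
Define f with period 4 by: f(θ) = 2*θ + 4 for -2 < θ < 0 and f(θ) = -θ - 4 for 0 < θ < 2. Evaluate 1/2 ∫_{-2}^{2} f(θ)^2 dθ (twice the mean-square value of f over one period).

1/2 ∫_{-2}^{2} f(θ)^2 dθ = 1/2 · (184/3) = 92/3.

92/3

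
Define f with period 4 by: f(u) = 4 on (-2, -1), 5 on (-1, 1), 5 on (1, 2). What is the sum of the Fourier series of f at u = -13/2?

5

u = -13/2 differs from u = 3/2 by -2 full period(s), and the series is 4-periodic.
f is continuous at u = 3/2 with value 5, so the series converges to 5 there.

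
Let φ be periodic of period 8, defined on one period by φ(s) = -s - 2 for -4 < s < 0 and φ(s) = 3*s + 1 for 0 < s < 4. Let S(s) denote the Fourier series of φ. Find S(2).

7

φ is continuous at s = 2 with value 7, so the series converges to 7 there.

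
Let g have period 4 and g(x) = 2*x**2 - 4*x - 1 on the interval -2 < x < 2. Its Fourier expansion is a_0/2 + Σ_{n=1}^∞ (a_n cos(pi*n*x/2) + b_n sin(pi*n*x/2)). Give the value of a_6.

a_6 = 1/2 ∫_{-2}^{2} g(x) cos(3*pi*x) dx.
Integrating by parts twice (tabular method), an antiderivative of (2*x**2 - 4*x - 1) cos(3*pi*x) is 2*x**2*sin(3*pi*x)/(3*pi) - 4*x*sin(3*pi*x)/(3*pi) + 4*x*cos(3*pi*x)/(9*pi**2) - sin(3*pi*x)/(3*pi) - 4*sin(3*pi*x)/(27*pi**3) - 4*cos(3*pi*x)/(9*pi**2); evaluating from -2 to 2: ∫_{-2}^{2} (2*x**2 - 4*x - 1) cos(3*pi*x) dx = (4/(9*pi**2)) - (-4/(3*pi**2)) = 16/(9*pi**2).
Hence a_6 = (1/2)·(16/(9*pi**2)) = 8/(9*pi**2).

8/(9*pi**2)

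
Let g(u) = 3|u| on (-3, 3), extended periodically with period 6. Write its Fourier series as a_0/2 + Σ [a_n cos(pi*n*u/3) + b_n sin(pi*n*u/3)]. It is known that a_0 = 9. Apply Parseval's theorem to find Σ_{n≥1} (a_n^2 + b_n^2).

27/2

Parseval: a_0^2/2 + Σ_{n≥1} (a_n^2+b_n^2) = 1/3 ∫_{-3}^{3} g(u)^2 du = 54.
Subtract a_0^2/2 = 81/2: Σ (a_n^2+b_n^2) = 27/2.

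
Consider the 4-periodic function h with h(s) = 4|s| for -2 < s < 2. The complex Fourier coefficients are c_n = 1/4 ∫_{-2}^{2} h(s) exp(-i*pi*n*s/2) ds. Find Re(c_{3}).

-16/(9*pi**2)

Since h is real-valued, Re(c_{3}) = 1/4 ∫_{-2}^{2} h(s) cos(3*pi*s/2) ds = a_{3}/2.
h is even and cos(3*pi*s/2) is even, so the integrand is even: ∫_{-2}^{2} h(s) cos(3*pi*s/2) ds = 2∫_0^{2} h(s) cos(3*pi*s/2) ds.
Integrating by parts (boundary term plus one more integral), an antiderivative of (4*s) cos(3*pi*s/2) is 8*s*sin(3*pi*s/2)/(3*pi) + 16*cos(3*pi*s/2)/(9*pi**2); evaluating from 0 to 2: ∫_{0}^{2} (4*s) cos(3*pi*s/2) ds = (-16/(9*pi**2)) - (16/(9*pi**2)) = -32/(9*pi**2).
So ∫_{-2}^{2} h(s) cos(3*pi*s/2) ds = -64/(9*pi**2).
Hence Re(c_{3}) = (1/4)·(-64/(9*pi**2)) = -16/(9*pi**2).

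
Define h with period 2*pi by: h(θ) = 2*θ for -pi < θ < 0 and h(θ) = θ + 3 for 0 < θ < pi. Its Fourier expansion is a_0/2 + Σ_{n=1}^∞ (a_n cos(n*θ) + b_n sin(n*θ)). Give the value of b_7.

b_7 = 1/pi ∫_{-pi}^{pi} h(θ) sin(7*θ) dθ.
Split the integral at the breakpoints.
Integrating by parts (boundary term plus one more integral), an antiderivative of (2*θ) sin(7*θ) is -2*θ*cos(7*θ)/7 + 2*sin(7*θ)/49; evaluating from -pi to 0: ∫_{-pi}^{0} (2*θ) sin(7*θ) dθ = (0) - (-2*pi/7) = 2*pi/7.
Integrating by parts (boundary term plus one more integral), an antiderivative of (θ + 3) sin(7*θ) is -θ*cos(7*θ)/7 + sin(7*θ)/49 - 3*cos(7*θ)/7; evaluating from 0 to pi: ∫_{0}^{pi} (θ + 3) sin(7*θ) dθ = (3/7 + pi/7) - (-3/7) = pi/7 + 6/7.
Summing the pieces and multiplying by (1/pi) gives b_7 = 3*(2 + pi)/(7*pi).

3*(2 + pi)/(7*pi)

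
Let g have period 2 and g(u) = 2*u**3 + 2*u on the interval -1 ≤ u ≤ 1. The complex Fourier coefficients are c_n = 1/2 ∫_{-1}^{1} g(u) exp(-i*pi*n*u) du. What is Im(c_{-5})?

4*(-3 + 25*pi**2)/(125*pi**3)

Since g is real-valued, Im(c_{-5}) = -1/2 ∫_{-1}^{1} g(u) sin(-5*pi*u) du = b_{5}/2.
g is odd and sin(-5*pi*u) is odd, so the integrand is even: ∫_{-1}^{1} g(u) sin(-5*pi*u) du = 2∫_0^{1} g(u) sin(-5*pi*u) du.
Integrating by parts three times (tabular method), an antiderivative of (2*u**3 + 2*u) sin(-5*pi*u) is 2*u**3*cos(5*pi*u)/(5*pi) - 6*u**2*sin(5*pi*u)/(25*pi**2) - 12*u*cos(5*pi*u)/(125*pi**3) + 2*u*cos(5*pi*u)/(5*pi) - 2*sin(5*pi*u)/(25*pi**2) + 12*sin(5*pi*u)/(625*pi**4); evaluating from 0 to 1: ∫_{0}^{1} (2*u**3 + 2*u) sin(-5*pi*u) du = (4*(3 - 25*pi**2)/(125*pi**3)) - (0) = 4*(3 - 25*pi**2)/(125*pi**3).
So ∫_{-1}^{1} g(u) sin(-5*pi*u) du = 8*(3 - 25*pi**2)/(125*pi**3).
Hence Im(c_{-5}) = (-1/2)·(8*(3 - 25*pi**2)/(125*pi**3)) = 4*(-3 + 25*pi**2)/(125*pi**3).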